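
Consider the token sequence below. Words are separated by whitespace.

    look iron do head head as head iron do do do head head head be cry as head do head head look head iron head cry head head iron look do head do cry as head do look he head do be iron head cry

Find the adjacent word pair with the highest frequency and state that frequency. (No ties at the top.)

Bigram frequencies (highest first):
  head head: 5
  do head: 4
  head do: 4
  as head: 3
  head iron: 3
  iron do: 2
  … (19 more, each ≤ 2)

"head head", 5 times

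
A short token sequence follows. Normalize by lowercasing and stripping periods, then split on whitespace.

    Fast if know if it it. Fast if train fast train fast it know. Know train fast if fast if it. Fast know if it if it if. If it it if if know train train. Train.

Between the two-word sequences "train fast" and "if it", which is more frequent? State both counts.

"train fast": 3 occurrences
"if it": 5 occurrences

"if it" (5 vs 3)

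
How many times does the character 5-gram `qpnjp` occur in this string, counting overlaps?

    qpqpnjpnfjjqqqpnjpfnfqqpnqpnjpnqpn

3

Sliding a length-5 window over the 34 characters (30 positions):
  position 3–7: qpnjp
  position 14–18: qpnjp
  position 26–30: qpnjp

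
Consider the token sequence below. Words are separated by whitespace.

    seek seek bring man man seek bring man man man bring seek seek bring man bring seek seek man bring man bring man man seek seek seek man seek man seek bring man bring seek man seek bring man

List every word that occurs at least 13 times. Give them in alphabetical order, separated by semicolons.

Unigram counts meeting the condition (at least 13 times):
  man: 15
  seek: 14

man; seek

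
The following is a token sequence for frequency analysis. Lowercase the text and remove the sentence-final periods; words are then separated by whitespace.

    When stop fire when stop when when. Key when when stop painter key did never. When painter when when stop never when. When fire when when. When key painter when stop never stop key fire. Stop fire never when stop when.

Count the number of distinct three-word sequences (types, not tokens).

35

41 tokens → 39 trigram windows in total.
Repeated trigrams (each contributes count−1 duplicates):
  when stop never: 2
  when stop when: 2
  when when key: 2
  when when stop: 2
4 duplicate windows → 39 − 4 = 35 distinct.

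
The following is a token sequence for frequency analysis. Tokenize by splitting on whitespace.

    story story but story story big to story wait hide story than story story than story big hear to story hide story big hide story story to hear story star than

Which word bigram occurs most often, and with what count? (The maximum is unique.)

Bigram frequencies (highest first):
  story story: 4
  story big: 3
  hide story: 3
  to story: 2
  story than: 2
  than story: 2
  … (14 more, each ≤ 1)

"story story", 4 times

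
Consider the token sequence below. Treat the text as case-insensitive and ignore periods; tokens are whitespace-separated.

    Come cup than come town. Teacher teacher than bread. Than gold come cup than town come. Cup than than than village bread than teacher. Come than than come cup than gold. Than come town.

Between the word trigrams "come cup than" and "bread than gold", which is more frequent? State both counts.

"come cup than" (4 vs 1)

"come cup than": 4 occurrences
"bread than gold": 1 occurrence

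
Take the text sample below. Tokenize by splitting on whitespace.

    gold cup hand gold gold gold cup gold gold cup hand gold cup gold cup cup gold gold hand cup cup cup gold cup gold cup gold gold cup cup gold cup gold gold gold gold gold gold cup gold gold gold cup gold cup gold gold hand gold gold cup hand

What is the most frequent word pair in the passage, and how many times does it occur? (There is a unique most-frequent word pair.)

Bigram frequencies (highest first):
  gold gold: 14
  gold cup: 13
  cup gold: 11
  cup cup: 4
  cup hand: 3
  hand gold: 3
  … (2 more, each ≤ 2)

"gold gold", 14 times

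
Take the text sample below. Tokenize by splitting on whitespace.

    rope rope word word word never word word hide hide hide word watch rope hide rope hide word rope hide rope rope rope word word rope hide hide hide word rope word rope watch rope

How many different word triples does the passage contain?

35 tokens → 33 trigram windows in total.
Repeated trigrams (each contributes count−1 duplicates):
  hide hide hide: 2
  hide hide word: 2
  hide word rope: 2
  rope hide rope: 2
  rope rope word: 2
  rope word word: 2
  word rope hide: 2
7 duplicate windows → 33 − 7 = 26 distinct.

26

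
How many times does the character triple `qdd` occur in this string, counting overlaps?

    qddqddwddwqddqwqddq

Sliding a length-3 window over the 19 characters (17 positions):
  position 1–3: qdd
  position 4–6: qdd
  position 11–13: qdd
  position 16–18: qdd

4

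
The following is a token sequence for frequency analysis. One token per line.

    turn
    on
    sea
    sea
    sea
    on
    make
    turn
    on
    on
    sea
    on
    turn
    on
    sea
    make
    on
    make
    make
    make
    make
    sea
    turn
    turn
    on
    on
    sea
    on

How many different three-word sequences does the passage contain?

21

28 tokens → 26 trigram windows in total.
Repeated trigrams (each contributes count−1 duplicates):
  make make make: 2
  on on sea: 2
  on sea on: 2
  turn on on: 2
  turn on sea: 2
5 duplicate windows → 26 − 5 = 21 distinct.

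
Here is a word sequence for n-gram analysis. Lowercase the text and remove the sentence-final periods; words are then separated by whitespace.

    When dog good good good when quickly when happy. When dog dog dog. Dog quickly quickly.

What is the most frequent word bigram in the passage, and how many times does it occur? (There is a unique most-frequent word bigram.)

"dog dog", 3 times

Bigram frequencies (highest first):
  dog dog: 3
  when dog: 2
  good good: 2
  dog good: 1
  good when: 1
  when quickly: 1
  … (5 more, each ≤ 1)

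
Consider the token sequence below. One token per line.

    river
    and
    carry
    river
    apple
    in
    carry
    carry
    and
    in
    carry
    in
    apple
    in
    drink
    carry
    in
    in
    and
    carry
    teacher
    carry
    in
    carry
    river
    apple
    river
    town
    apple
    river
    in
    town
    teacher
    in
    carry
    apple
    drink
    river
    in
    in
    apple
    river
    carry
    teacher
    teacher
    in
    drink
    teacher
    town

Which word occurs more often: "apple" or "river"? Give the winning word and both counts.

"apple": 6 occurrences
"river": 7 occurrences

"river" (7 vs 6)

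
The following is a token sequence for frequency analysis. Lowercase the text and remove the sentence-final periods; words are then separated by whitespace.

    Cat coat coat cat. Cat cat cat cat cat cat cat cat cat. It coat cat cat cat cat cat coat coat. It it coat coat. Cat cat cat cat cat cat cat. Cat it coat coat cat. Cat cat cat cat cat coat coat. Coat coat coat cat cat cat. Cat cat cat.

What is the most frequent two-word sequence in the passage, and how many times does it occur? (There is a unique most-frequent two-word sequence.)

Bigram frequencies (highest first):
  cat cat: 30
  coat coat: 8
  coat cat: 5
  cat coat: 3
  it coat: 3
  cat it: 2
  … (2 more, each ≤ 1)

"cat cat", 30 times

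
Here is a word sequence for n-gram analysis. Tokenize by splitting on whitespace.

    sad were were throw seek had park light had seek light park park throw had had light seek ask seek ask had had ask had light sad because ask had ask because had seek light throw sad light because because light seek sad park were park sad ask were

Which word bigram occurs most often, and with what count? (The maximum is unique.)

"ask had", 3 times

Bigram frequencies (highest first):
  ask had: 3
  had seek: 2
  seek light: 2
  had had: 2
  had light: 2
  light seek: 2
  … (33 more, each ≤ 2)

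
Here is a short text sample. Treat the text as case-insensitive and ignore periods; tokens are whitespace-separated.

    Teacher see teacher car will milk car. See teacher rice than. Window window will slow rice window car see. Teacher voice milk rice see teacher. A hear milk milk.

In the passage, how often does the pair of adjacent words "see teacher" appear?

4

Scanning the 28 overlapping bigram windows for "see teacher":
  position 2–3: see teacher
  position 8–9: see teacher
  position 19–20: see teacher
  position 24–25: see teacher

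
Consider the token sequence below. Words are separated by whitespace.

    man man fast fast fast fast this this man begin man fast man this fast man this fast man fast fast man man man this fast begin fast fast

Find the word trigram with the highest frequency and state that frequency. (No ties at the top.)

"man this fast", 3 times

Trigram frequencies (highest first):
  man this fast: 3
  man fast fast: 2
  fast fast fast: 2
  fast man this: 2
  this fast man: 2
  man man fast: 1
  … (15 more, each ≤ 1)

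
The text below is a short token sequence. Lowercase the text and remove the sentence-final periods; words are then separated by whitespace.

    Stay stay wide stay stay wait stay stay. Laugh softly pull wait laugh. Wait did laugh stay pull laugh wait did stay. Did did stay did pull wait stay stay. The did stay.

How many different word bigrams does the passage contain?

22

33 tokens → 32 bigram windows in total.
Repeated bigrams (each contributes count−1 duplicates):
  stay stay: 4
  did stay: 3
  laugh wait: 2
  pull wait: 2
  stay did: 2
  wait did: 2
  wait stay: 2
10 duplicate windows → 32 − 10 = 22 distinct.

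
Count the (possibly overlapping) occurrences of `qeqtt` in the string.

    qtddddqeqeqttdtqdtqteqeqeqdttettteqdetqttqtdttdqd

1

Sliding a length-5 window over the 49 characters (45 positions):
  position 9–13: qeqtt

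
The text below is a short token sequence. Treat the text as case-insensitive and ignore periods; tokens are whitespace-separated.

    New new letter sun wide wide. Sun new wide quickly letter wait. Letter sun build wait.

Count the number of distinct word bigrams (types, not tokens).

14

16 tokens → 15 bigram windows in total.
Repeated bigrams (each contributes count−1 duplicates):
  letter sun: 2
1 duplicate windows → 15 − 1 = 14 distinct.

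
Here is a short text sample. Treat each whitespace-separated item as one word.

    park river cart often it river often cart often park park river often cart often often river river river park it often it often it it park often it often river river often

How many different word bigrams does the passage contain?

18

33 tokens → 32 bigram windows in total.
Repeated bigrams (each contributes count−1 duplicates):
  often it: 4
  cart often: 3
  it often: 3
  river often: 3
  river river: 3
  often cart: 2
  often river: 2
  park river: 2
14 duplicate windows → 32 − 14 = 18 distinct.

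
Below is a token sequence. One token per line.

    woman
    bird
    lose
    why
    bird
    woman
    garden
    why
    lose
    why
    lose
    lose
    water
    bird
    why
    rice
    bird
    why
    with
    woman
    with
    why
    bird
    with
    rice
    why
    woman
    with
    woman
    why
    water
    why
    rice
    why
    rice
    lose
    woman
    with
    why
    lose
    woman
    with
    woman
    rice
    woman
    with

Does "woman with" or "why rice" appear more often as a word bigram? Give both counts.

"woman with": 5 occurrences
"why rice": 3 occurrences

"woman with" (5 vs 3)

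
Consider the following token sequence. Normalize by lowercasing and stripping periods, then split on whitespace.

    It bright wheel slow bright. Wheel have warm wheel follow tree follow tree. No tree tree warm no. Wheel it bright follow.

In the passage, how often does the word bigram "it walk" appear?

Scanning the 21 overlapping bigram windows for "it walk":
  (none found)

0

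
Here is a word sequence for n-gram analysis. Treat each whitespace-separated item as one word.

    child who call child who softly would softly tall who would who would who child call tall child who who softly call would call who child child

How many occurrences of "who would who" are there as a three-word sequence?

Scanning the 25 overlapping trigram windows for "who would who":
  position 10–12: who would who
  position 12–14: who would who

2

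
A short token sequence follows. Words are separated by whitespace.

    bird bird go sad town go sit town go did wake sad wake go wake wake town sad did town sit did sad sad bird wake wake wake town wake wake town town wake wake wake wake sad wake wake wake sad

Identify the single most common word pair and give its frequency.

"wake wake", 9 times

Bigram frequencies (highest first):
  wake wake: 9
  wake sad: 3
  wake town: 3
  town go: 2
  sad wake: 2
  town wake: 2
  … (20 more, each ≤ 1)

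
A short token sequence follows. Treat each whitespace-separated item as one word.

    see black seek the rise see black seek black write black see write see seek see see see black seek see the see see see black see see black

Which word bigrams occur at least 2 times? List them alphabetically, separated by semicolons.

black see; black seek; see black; see see; seek see

Bigram counts meeting the condition (at least 2 times):
  black see: 2
  black seek: 3
  see black: 5
  see see: 5
  seek see: 2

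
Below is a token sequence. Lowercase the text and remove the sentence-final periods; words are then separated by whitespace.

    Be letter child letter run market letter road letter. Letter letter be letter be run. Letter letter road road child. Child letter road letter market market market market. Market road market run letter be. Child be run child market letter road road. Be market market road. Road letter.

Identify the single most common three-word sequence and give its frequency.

Trigram frequencies (highest first):
  market market market: 3
  market letter road: 2
  letter road letter: 2
  letter road road: 2
  market market road: 2
  be letter child: 1
  … (34 more, each ≤ 1)

"market market market", 3 times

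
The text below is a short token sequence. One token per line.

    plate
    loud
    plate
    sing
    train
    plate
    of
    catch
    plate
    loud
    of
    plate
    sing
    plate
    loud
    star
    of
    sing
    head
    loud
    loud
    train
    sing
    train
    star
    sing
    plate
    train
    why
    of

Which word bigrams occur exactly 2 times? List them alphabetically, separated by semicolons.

plate sing; sing plate; sing train

Bigram counts meeting the condition (exactly 2 times):
  plate sing: 2
  sing plate: 2
  sing train: 2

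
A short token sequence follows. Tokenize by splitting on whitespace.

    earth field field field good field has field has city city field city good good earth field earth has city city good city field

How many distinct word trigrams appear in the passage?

24 tokens → 22 trigram windows in total.
Repeated trigrams (each contributes count−1 duplicates):
  has city city: 2
1 duplicate windows → 22 − 1 = 21 distinct.

21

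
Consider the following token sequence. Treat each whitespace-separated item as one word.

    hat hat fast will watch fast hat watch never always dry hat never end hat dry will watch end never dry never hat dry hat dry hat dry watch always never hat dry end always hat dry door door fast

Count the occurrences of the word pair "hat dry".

6

Scanning the 39 overlapping bigram windows for "hat dry":
  position 15–16: hat dry
  position 23–24: hat dry
  position 25–26: hat dry
  position 27–28: hat dry
  position 32–33: hat dry
  position 36–37: hat dry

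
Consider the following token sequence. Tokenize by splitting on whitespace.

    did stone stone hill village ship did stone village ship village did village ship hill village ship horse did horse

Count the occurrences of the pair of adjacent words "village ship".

Scanning the 19 overlapping bigram windows for "village ship":
  position 5–6: village ship
  position 9–10: village ship
  position 13–14: village ship
  position 16–17: village ship

4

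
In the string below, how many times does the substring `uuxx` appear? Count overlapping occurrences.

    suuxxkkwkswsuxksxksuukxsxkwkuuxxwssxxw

Sliding a length-4 window over the 38 characters (35 positions):
  position 2–5: uuxx
  position 29–32: uuxx

2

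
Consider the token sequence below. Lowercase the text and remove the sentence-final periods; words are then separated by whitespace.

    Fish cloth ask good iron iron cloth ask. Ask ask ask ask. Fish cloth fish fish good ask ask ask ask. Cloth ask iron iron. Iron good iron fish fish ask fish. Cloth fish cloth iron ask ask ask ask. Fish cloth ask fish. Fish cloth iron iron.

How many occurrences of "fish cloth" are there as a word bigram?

Scanning the 47 overlapping bigram windows for "fish cloth":
  position 1–2: fish cloth
  position 13–14: fish cloth
  position 32–33: fish cloth
  position 34–35: fish cloth
  position 41–42: fish cloth
  position 45–46: fish cloth

6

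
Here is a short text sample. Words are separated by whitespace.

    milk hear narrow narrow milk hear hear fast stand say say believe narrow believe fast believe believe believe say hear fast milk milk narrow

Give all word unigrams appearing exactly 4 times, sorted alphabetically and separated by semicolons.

Unigram counts meeting the condition (exactly 4 times):
  hear: 4
  milk: 4
  narrow: 4

hear; milk; narrow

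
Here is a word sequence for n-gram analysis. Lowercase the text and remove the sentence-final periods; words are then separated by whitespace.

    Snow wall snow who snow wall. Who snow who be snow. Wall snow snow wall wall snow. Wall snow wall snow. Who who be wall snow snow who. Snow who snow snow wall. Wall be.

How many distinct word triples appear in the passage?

22

35 tokens → 33 trigram windows in total.
Repeated trigrams (each contributes count−1 duplicates):
  snow wall snow: 4
  snow who snow: 3
  snow snow wall: 2
  snow wall wall: 2
  wall snow snow: 2
  wall snow wall: 2
  wall snow who: 2
  who snow who: 2
11 duplicate windows → 33 − 11 = 22 distinct.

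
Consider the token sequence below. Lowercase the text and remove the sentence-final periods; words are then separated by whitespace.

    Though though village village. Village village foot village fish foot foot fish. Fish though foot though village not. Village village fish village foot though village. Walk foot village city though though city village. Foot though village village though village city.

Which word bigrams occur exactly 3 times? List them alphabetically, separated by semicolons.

Bigram counts meeting the condition (exactly 3 times):
  foot though: 3
  village foot: 3

foot though; village foot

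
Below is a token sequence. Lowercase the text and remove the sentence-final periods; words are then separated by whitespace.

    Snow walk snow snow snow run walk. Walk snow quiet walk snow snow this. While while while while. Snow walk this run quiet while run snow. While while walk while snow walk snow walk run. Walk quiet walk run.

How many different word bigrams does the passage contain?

39 tokens → 38 bigram windows in total.
Repeated bigrams (each contributes count−1 duplicates):
  snow walk: 4
  walk snow: 4
  while while: 4
  snow snow: 3
  quiet walk: 2
  run walk: 2
  walk run: 2
  while snow: 2
15 duplicate windows → 38 − 15 = 23 distinct.

23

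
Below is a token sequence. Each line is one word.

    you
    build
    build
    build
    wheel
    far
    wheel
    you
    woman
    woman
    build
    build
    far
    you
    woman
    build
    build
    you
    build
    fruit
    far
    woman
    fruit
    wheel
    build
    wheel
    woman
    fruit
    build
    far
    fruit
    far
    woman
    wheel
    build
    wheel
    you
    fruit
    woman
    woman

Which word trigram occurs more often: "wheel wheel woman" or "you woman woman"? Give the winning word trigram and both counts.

"wheel wheel woman": 0 occurrences
"you woman woman": 1 occurrence

"you woman woman" (1 vs 0)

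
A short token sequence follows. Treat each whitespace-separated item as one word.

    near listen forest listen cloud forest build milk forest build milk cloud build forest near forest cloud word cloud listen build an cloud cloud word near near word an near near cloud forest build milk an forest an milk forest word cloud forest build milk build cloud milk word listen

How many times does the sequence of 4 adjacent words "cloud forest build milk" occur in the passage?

3

Scanning the 47 overlapping 4-gram windows for "cloud forest build milk":
  position 5–8: cloud forest build milk
  position 32–35: cloud forest build milk
  position 42–45: cloud forest build milk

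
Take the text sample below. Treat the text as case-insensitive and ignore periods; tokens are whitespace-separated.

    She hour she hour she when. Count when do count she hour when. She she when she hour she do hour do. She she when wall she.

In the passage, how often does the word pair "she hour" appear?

4

Scanning the 26 overlapping bigram windows for "she hour":
  position 1–2: she hour
  position 3–4: she hour
  position 11–12: she hour
  position 17–18: she hour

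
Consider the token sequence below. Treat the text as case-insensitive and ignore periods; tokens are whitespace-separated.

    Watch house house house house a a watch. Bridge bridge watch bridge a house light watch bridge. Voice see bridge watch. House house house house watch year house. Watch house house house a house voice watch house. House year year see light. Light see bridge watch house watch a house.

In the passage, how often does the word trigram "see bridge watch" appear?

2

Scanning the 48 overlapping trigram windows for "see bridge watch":
  position 19–21: see bridge watch
  position 44–46: see bridge watch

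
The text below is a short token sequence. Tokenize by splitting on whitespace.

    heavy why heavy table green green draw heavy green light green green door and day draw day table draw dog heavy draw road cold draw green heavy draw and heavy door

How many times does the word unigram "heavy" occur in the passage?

6

Scanning the 31 tokens for "heavy":
  position 1: heavy
  position 3: heavy
  position 8: heavy
  position 21: heavy
  position 27: heavy
  position 30: heavy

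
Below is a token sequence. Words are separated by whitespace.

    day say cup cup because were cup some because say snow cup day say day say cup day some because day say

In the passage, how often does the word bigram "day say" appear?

Scanning the 21 overlapping bigram windows for "day say":
  position 1–2: day say
  position 13–14: day say
  position 15–16: day say
  position 21–22: day say

4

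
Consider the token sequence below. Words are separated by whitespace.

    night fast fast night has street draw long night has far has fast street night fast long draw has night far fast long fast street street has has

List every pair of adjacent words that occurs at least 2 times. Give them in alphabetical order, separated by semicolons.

fast long; fast street; night fast; night has

Bigram counts meeting the condition (at least 2 times):
  fast long: 2
  fast street: 2
  night fast: 2
  night has: 2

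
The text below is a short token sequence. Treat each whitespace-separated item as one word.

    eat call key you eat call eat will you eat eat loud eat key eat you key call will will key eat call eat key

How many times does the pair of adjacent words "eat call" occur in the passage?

3

Scanning the 24 overlapping bigram windows for "eat call":
  position 1–2: eat call
  position 5–6: eat call
  position 22–23: eat call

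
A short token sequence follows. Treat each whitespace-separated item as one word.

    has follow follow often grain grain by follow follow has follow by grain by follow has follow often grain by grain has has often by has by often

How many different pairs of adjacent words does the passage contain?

28 tokens → 27 bigram windows in total.
Repeated bigrams (each contributes count−1 duplicates):
  grain by: 3
  has follow: 3
  by follow: 2
  by grain: 2
  follow follow: 2
  follow has: 2
  follow often: 2
  often grain: 2
10 duplicate windows → 27 − 10 = 17 distinct.

17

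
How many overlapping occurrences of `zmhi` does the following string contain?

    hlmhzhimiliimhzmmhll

Sliding a length-4 window over the 20 characters (17 positions):
  (no match at any position)

0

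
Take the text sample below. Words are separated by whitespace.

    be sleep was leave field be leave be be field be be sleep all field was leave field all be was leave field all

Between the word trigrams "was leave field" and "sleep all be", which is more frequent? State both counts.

"was leave field" (3 vs 0)

"was leave field": 3 occurrences
"sleep all be": 0 occurrences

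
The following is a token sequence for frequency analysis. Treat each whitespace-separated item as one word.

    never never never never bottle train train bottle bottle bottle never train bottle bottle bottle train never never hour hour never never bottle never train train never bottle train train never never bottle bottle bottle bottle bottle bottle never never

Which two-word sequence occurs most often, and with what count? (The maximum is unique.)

"bottle bottle", 9 times

Bigram frequencies (highest first):
  bottle bottle: 9
  never never: 7
  never bottle: 4
  bottle train: 3
  train train: 3
  bottle never: 3
  … (6 more, each ≤ 3)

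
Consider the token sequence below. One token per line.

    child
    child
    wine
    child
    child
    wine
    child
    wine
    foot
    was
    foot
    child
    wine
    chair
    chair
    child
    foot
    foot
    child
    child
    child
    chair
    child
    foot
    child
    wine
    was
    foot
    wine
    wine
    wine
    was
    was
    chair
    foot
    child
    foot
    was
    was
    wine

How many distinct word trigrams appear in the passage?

34

40 tokens → 38 trigram windows in total.
Repeated trigrams (each contributes count−1 duplicates):
  chair child foot: 2
  child child wine: 2
  child wine child: 2
  foot child wine: 2
4 duplicate windows → 38 − 4 = 34 distinct.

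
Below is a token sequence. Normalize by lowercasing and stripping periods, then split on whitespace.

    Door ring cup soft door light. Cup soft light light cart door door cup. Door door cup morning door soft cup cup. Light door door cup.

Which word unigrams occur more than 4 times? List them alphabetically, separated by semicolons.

cup; door

Unigram counts meeting the condition (more than 4 times):
  cup: 7
  door: 9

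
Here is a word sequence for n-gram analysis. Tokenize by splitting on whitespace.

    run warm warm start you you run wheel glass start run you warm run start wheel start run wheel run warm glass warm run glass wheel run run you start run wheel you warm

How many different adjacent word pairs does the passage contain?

24

34 tokens → 33 bigram windows in total.
Repeated bigrams (each contributes count−1 duplicates):
  run wheel: 3
  start run: 3
  run warm: 2
  run you: 2
  warm run: 2
  wheel run: 2
  you warm: 2
9 duplicate windows → 33 − 9 = 24 distinct.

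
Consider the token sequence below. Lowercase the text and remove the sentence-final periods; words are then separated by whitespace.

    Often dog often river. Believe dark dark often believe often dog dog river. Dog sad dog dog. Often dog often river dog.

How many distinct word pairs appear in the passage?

22 tokens → 21 bigram windows in total.
Repeated bigrams (each contributes count−1 duplicates):
  dog often: 3
  often dog: 3
  dog dog: 2
  often river: 2
  river dog: 2
7 duplicate windows → 21 − 7 = 14 distinct.

14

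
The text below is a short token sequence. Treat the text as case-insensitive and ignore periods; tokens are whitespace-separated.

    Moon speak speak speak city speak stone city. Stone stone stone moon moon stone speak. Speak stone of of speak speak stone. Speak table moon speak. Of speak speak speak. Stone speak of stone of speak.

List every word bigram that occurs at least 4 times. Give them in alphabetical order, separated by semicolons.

speak speak; speak stone

Bigram counts meeting the condition (at least 4 times):
  speak speak: 6
  speak stone: 4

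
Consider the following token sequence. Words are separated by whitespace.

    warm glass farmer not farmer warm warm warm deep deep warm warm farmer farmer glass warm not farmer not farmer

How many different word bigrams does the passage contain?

20 tokens → 19 bigram windows in total.
Repeated bigrams (each contributes count−1 duplicates):
  not farmer: 3
  warm warm: 3
  farmer not: 2
5 duplicate windows → 19 − 5 = 14 distinct.

14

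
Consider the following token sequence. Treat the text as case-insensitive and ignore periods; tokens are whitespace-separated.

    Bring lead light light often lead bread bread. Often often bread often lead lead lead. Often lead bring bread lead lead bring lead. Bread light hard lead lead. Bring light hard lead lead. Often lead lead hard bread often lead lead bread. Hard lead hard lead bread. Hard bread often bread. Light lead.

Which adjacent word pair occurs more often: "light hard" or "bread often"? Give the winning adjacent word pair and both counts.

"bread often" (4 vs 2)

"light hard": 2 occurrences
"bread often": 4 occurrences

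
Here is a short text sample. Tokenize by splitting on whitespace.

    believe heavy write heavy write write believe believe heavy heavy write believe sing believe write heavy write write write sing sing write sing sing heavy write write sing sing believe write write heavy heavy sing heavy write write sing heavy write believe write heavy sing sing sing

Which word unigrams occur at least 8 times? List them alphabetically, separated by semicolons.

heavy; sing; write

Unigram counts meeting the condition (at least 8 times):
  heavy: 11
  sing: 12
  write: 17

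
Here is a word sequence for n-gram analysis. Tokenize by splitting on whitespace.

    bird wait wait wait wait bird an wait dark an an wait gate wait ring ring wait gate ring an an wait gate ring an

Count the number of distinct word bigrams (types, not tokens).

15

25 tokens → 24 bigram windows in total.
Repeated bigrams (each contributes count−1 duplicates):
  an wait: 3
  wait gate: 3
  wait wait: 3
  an an: 2
  gate ring: 2
  ring an: 2
9 duplicate windows → 24 − 9 = 15 distinct.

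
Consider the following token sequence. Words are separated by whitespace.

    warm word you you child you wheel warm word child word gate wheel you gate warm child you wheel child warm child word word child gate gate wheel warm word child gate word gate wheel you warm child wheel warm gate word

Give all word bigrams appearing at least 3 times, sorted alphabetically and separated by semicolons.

gate wheel; warm child; warm word; wheel warm; word child

Bigram counts meeting the condition (at least 3 times):
  gate wheel: 3
  warm child: 3
  warm word: 3
  wheel warm: 3
  word child: 3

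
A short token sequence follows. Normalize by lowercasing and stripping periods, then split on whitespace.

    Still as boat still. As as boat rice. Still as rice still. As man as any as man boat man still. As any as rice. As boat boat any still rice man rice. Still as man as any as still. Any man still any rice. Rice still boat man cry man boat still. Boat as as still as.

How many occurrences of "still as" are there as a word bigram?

Scanning the 57 overlapping bigram windows for "still as":
  position 1–2: still as
  position 4–5: still as
  position 9–10: still as
  position 12–13: still as
  position 21–22: still as
  position 34–35: still as
  position 57–58: still as

7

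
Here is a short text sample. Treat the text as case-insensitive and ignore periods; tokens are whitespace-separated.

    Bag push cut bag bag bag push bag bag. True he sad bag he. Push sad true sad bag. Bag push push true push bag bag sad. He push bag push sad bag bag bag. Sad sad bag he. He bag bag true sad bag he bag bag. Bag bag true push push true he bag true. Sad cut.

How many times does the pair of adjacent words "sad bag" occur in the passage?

5

Scanning the 58 overlapping bigram windows for "sad bag":
  position 12–13: sad bag
  position 18–19: sad bag
  position 32–33: sad bag
  position 37–38: sad bag
  position 44–45: sad bag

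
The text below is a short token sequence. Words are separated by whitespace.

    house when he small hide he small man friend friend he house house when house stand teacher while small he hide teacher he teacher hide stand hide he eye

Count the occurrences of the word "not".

Scanning the 29 tokens for "not":
  (none found)

0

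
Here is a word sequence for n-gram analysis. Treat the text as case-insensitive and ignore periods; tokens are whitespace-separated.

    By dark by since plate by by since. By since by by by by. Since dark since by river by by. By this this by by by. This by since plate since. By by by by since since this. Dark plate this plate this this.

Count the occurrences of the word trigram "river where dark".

Scanning the 43 overlapping trigram windows for "river where dark":
  (none found)

0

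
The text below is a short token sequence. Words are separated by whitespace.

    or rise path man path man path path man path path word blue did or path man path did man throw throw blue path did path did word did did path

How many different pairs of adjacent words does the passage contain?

20

31 tokens → 30 bigram windows in total.
Repeated bigrams (each contributes count−1 duplicates):
  man path: 4
  path man: 4
  path did: 3
  did path: 2
  path path: 2
10 duplicate windows → 30 − 10 = 20 distinct.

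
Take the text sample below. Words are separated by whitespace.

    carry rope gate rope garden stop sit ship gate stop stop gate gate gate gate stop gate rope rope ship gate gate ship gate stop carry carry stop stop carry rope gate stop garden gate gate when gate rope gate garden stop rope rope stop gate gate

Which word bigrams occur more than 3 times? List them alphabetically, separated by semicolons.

Bigram counts meeting the condition (more than 3 times):
  gate gate: 6
  gate stop: 4

gate gate; gate stop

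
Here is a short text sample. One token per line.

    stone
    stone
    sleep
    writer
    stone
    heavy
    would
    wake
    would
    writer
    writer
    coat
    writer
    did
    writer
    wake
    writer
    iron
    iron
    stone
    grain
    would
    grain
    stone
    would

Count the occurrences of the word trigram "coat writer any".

Scanning the 23 overlapping trigram windows for "coat writer any":
  (none found)

0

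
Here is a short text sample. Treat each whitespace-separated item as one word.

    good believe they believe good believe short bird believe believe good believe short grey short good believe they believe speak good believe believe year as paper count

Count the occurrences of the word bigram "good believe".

Scanning the 26 overlapping bigram windows for "good believe":
  position 1–2: good believe
  position 5–6: good believe
  position 11–12: good believe
  position 16–17: good believe
  position 21–22: good believe

5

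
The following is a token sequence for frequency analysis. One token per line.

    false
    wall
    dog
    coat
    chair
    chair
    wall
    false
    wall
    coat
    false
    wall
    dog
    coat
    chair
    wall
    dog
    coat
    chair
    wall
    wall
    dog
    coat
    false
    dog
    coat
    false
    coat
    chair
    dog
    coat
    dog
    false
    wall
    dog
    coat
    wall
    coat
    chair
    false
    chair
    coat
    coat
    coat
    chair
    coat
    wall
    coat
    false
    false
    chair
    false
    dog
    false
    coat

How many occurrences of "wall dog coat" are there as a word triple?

Scanning the 53 overlapping trigram windows for "wall dog coat":
  position 2–4: wall dog coat
  position 12–14: wall dog coat
  position 16–18: wall dog coat
  position 21–23: wall dog coat
  position 34–36: wall dog coat

5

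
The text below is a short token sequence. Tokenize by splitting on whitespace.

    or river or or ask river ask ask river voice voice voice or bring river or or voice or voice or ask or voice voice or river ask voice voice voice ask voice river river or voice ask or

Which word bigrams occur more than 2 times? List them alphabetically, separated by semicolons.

or voice; river or; voice or; voice voice

Bigram counts meeting the condition (more than 2 times):
  or voice: 4
  river or: 3
  voice or: 4
  voice voice: 5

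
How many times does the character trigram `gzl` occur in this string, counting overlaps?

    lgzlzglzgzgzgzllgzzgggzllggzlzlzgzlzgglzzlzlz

Sliding a length-3 window over the 45 characters (43 positions):
  position 2–4: gzl
  position 13–15: gzl
  position 22–24: gzl
  position 27–29: gzl
  position 33–35: gzl

5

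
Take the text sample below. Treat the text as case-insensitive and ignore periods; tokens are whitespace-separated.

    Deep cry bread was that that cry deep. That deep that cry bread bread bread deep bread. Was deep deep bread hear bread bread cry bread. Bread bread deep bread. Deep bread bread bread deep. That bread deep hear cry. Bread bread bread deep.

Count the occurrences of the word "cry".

Scanning the 44 tokens for "cry":
  position 2: cry
  position 7: cry
  position 12: cry
  position 25: cry
  position 40: cry

5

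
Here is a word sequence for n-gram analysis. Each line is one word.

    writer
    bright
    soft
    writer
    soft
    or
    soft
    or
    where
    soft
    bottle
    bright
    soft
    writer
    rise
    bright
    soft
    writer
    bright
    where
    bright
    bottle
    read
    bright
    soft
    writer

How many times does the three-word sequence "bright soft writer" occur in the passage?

4

Scanning the 24 overlapping trigram windows for "bright soft writer":
  position 2–4: bright soft writer
  position 12–14: bright soft writer
  position 16–18: bright soft writer
  position 24–26: bright soft writer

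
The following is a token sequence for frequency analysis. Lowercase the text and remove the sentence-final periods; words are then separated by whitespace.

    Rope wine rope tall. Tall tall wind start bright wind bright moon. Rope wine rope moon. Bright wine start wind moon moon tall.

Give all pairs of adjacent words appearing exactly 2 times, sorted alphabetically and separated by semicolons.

rope wine; tall tall; wine rope

Bigram counts meeting the condition (exactly 2 times):
  rope wine: 2
  tall tall: 2
  wine rope: 2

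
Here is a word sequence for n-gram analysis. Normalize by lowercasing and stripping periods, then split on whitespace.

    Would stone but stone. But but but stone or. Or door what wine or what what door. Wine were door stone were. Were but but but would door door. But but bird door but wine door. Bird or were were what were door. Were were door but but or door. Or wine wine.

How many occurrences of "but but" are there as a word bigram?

6

Scanning the 52 overlapping bigram windows for "but but":
  position 5–6: but but
  position 6–7: but but
  position 24–25: but but
  position 25–26: but but
  position 30–31: but but
  position 47–48: but but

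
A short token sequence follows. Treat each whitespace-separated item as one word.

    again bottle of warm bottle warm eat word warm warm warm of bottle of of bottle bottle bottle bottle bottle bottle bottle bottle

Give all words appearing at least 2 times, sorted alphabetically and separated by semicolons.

bottle; of; warm

Unigram counts meeting the condition (at least 2 times):
  bottle: 11
  of: 4
  warm: 5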